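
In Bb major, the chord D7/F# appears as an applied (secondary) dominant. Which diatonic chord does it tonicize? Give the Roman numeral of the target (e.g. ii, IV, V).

vi

The chord is a dominant seventh chord on D.
A dominant resolves down a perfect fifth: D → G. In Bb major, G is scale degree 6, i.e. vi.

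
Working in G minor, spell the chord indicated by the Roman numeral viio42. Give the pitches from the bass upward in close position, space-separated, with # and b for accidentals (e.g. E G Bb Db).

Eb F# A C

In G minor, the leading-tone chord is built on the raised seventh degree, F#.
That chord is spelled F#-A-C-Eb.
With the 42 figure the chord is in third inversion; from the bass Eb upward in close position it reads Eb-F#-A-C.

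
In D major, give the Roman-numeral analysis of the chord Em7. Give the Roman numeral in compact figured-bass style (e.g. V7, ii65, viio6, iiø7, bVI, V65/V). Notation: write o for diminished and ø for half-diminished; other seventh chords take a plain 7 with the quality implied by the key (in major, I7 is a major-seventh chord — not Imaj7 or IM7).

ii7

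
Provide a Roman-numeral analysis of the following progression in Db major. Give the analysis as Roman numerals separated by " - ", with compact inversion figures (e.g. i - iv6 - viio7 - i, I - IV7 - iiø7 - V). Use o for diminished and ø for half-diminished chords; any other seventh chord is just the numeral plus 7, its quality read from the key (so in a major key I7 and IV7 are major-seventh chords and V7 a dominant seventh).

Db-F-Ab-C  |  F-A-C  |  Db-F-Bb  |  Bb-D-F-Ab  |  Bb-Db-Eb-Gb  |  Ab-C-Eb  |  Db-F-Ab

Db-F-Ab-C has root Db, degree 1 in Db major, so I7.
F-A-C: chromatic; F is V of vi, so V/vi.
Db-F-Bb: minor triad on Bb = scale degree 6 → vi6.
Bb-D-F-Ab: chromatic; Bb is V of ii, so V7/ii.
Bb-Db-Eb-Gb has root Eb, degree 2 in Db major, so ii43.
Ab-C-Eb: major triad on Ab = scale degree 5 → V.
Db-F-Ab: root Db is the tonic; major triad there is I.

I7 - V/vi - vi6 - V7/ii - ii43 - V - I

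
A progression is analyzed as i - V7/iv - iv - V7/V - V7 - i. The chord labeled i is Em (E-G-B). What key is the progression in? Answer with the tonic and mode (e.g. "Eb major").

E minor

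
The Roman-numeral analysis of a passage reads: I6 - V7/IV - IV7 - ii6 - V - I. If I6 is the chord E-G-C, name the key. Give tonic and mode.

The chord C/E is a major triad rooted on C; its label is I6.
If C is scale degree 1 and the mode makes that degree carry a major triad, the tonic is C and the mode is major.

C major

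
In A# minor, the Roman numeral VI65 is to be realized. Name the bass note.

A#

VI in A# minor has root F#; the chord is F#-A#-C#-E#.
The figure 65 means first inversion — the third is in the bass.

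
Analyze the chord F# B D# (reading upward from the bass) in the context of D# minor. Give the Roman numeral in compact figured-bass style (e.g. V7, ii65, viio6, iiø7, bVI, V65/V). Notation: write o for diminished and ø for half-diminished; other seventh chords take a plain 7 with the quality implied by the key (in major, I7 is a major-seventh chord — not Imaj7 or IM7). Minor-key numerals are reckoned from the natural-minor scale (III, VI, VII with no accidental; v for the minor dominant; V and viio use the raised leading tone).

The pitches B-D#-F# form a major triad rooted on B.
In D# minor, B is the submediant; the diatonic major triad there is VI.
With F# in the bass the chord is in second inversion, so the figured bass is 64.

VI64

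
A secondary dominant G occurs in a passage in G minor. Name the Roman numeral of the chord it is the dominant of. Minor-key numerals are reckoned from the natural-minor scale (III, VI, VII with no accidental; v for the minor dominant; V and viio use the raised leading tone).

iv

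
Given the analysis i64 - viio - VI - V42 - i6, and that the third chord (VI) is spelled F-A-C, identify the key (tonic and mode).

A minor

VI is given as F-A-C — a major triad with root F.
If F is scale degree 6 and the mode makes that degree carry a major triad, the tonic is A and the mode is minor.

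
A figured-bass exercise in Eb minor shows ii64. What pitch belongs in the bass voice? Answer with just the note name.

ii in Eb minor has root F; the chord is F-Ab-C.
The figure 64 means second inversion — the fifth is in the bass.

C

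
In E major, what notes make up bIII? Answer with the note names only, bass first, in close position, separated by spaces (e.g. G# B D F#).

G B D

Scale degree 3 in E major is G#; lowering it a half step gives G. bIII is a major triad on the lowered third degree, borrowed from the parallel minor.
So the chord is G-B-D.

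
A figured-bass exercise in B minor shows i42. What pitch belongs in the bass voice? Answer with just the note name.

i in B minor has root B; the chord is B-D-F#-A.
The figure 42 means third inversion — the seventh is in the bass.

A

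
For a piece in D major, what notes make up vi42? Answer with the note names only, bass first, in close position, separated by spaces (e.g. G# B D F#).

The numeral's case and figure indicate a minor seventh chord. In D major its root, the submediant, is B.
That chord is spelled B-D-F#-A.
With the 42 figure the chord is in third inversion; from the bass A upward in close position it reads A-B-D-F#.

A B D F#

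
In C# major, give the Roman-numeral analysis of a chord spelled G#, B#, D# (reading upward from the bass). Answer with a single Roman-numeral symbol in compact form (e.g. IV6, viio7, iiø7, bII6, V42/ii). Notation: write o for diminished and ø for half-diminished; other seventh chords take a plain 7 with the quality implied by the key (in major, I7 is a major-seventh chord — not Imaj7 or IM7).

V

Stacked in thirds the chord is G#-B#-D#: a major triad on G#.
In C# major, G# is the dominant; the diatonic major triad there is V.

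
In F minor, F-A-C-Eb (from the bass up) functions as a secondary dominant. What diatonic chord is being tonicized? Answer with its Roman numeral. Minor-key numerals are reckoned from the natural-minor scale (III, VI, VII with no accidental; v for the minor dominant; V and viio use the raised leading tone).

The chord is a dominant seventh chord on F.
A dominant resolves down a perfect fifth: F → Bb. In F minor, Bb is scale degree 4, i.e. iv.

iv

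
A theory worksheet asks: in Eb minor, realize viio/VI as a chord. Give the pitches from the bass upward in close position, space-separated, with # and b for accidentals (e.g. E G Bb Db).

Bb Db Fb

viio/VI is a secondary leading-tone chord. The target VI is Cb in Eb minor; the applied chord is rooted a semitone below, on Bb.
Building a diminished triad on Bb gives Bb-Db-Fb.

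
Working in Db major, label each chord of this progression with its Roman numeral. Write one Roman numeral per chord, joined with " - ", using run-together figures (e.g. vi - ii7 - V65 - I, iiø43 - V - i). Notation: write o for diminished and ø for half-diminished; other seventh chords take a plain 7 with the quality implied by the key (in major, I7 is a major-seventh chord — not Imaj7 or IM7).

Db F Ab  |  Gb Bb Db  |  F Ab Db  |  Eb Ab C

Db-F-Ab has root Db, degree 1 in Db major, so I.
Gb-Bb-Db: root Gb is the subdominant; major triad there is IV.
F-Ab-Db: root Db is the tonic; major triad there is I6.
Eb-Ab-C has root Ab, degree 5 in Db major, so V64.

I - IV - I6 - V64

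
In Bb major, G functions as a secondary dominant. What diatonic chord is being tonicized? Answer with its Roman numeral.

ii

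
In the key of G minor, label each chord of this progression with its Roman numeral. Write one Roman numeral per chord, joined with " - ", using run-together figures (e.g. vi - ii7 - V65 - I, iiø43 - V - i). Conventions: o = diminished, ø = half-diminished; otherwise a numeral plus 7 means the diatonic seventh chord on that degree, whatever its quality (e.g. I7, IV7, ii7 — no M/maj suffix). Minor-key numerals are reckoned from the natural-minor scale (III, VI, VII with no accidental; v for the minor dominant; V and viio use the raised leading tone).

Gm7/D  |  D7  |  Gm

Gm7/D: root G is the tonic; minor seventh chord there is i43.
D7: dominant seventh chord on D = scale degree 5 → V7.
Gm: root G is the tonic; minor triad there is i.

i43 - V7 - i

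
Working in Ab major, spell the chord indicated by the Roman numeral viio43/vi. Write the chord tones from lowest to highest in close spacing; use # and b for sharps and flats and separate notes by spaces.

Bb Db E G

The slash marks an applied leading-tone chord: viio of vi. In Ab major, vi is F, so the leading tone to it is E, a half step below.
Building a fully diminished seventh chord on E gives E-G-Bb-Db.
The figured bass 43 indicates second inversion, placing the fifth (Bb) in the bass: Bb-Db-E-G.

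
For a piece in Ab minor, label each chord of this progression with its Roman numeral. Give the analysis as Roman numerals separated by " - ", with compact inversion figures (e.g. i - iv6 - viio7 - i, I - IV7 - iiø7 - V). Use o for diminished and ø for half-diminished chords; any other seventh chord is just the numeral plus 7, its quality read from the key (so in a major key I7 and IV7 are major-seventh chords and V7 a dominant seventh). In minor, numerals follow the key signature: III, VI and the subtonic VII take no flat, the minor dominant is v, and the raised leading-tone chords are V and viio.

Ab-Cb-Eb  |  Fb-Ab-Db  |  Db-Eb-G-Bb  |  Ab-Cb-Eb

i - iv6 - V42 - i

Ab-Cb-Eb has root Ab, degree 1 in Ab minor, so i.
Fb-Ab-Db: root Db is the subdominant; minor triad there is iv6.
Db-Eb-G-Bb: dominant seventh chord on Eb = scale degree 5 → V42.
Ab-Cb-Eb: root Ab is the tonic; minor triad there is i.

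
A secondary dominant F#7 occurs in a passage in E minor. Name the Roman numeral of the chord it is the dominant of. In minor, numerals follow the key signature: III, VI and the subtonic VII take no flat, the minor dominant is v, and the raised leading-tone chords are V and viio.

V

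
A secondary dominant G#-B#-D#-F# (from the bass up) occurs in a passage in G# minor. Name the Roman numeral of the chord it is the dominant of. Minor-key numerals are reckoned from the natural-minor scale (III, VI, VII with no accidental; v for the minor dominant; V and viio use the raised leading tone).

iv

The chord is a dominant seventh chord on G#.
A dominant resolves down a perfect fifth: G# → C#. In G# minor, C# is scale degree 4, i.e. iv.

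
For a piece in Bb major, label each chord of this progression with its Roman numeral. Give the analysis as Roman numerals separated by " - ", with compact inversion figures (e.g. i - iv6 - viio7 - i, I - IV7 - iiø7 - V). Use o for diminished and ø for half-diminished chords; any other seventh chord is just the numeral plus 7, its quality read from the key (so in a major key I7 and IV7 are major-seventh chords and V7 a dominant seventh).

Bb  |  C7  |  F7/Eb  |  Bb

I - V7/V - V42 - I

Bb: major triad on Bb = scale degree 1 → I.
C7 is the secondary dominant of V (dominant seventh chord on C): V7/V.
F7/Eb has root F, degree 5 in Bb major, so V42.
Bb has root Bb, degree 1 in Bb major, so I.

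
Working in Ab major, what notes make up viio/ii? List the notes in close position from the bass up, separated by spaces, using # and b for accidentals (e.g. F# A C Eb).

A C Eb

viio/ii is a secondary leading-tone chord. The target ii is Bb in Ab major; the applied chord is rooted a semitone below, on A.
Building a diminished triad on A gives A-C-Eb.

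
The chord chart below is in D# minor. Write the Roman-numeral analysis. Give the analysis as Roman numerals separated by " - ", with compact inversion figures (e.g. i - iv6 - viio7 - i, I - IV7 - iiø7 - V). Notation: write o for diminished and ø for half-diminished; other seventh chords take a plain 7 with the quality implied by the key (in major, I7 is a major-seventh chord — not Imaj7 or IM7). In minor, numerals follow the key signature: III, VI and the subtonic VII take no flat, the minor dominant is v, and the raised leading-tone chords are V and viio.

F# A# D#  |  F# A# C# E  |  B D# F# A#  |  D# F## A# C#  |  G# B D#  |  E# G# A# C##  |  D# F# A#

i6 - V7/VI - VI7 - V7/iv - iv - V43 - i

F#-A#-D#: minor triad on D# = scale degree 1 → i6.
F#-A#-C#-E: chromatic; F# is V of VI, so V7/VI.
B-D#-F#-A#: major seventh chord on B = scale degree 6 → VI7.
D#-F##-A#-C#: chromatic; D# is V of iv, so V7/iv.
G#-B-D# has root G#, degree 4 in D# minor, so iv.
E#-G#-A#-C##: dominant seventh chord on A# = scale degree 5 → V43.
D#-F#-A#: minor triad on D# = scale degree 1 → i.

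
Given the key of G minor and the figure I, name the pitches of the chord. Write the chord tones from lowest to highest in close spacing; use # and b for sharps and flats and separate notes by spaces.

G B D

I is the major tonic (Picardy third), borrowed from the parallel major. In G minor that root is G.
So the chord is G-B-D.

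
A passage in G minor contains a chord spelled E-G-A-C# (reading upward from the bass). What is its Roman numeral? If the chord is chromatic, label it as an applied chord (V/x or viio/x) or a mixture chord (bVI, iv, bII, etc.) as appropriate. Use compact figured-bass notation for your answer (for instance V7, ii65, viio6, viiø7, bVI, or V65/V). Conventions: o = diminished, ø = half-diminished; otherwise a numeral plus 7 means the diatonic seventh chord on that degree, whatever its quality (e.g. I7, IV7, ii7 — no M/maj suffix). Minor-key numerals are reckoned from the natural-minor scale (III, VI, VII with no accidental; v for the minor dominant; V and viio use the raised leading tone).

Stacked in thirds the chord is A-C#-E-G: a dominant seventh chord on A.
A is not a diatonic chord root with this quality in G minor, but it lies a perfect fifth above D (V), so the chord functions as an applied dominant of V.
With E in the bass the chord is in second inversion, so the figured bass is 43.

V43/V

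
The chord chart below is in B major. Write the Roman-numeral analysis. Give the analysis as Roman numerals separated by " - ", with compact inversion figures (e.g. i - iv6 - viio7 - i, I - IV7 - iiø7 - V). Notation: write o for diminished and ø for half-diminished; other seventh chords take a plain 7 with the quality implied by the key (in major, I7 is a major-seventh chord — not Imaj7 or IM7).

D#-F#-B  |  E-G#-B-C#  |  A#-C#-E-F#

D#-F#-B: major triad on B = scale degree 1 → I6.
E-G#-B-C# has root C#, degree 2 in B major, so ii65.
A#-C#-E-F# has root F#, degree 5 in B major, so V65.

I6 - ii65 - V65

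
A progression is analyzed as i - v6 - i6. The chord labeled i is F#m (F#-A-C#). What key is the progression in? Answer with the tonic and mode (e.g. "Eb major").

F# minor

i is given as F#-A-C# — a minor triad with root F#.
If F# is scale degree 1 and the mode makes that degree carry a minor triad, the tonic is F# and the mode is minor.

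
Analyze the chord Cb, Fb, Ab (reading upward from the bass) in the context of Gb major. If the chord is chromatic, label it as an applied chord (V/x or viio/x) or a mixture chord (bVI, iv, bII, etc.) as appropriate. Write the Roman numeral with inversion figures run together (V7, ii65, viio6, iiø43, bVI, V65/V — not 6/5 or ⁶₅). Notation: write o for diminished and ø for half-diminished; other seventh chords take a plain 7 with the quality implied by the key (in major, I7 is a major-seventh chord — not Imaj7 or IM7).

bVII64

Stacked in thirds the chord is Fb-Ab-Cb: a major triad on Fb.
Fb is the lowered seventh degree of Gb major (diatonic 7 would be F). This is a major triad on the lowered seventh degree (the subtonic), borrowed from the parallel minor.
With Cb in the bass the chord is in second inversion, so the figured bass is 64.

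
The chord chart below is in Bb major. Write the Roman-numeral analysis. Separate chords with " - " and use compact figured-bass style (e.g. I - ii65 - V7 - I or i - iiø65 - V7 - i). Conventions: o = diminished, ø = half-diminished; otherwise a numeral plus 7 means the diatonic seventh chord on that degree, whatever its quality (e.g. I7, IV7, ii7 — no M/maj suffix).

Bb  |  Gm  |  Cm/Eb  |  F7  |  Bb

Bb has root Bb, degree 1 in Bb major, so I.
Gm has root G, degree 6 in Bb major, so vi.
Cm/Eb: root C is the supertonic; minor triad there is ii6.
F7: dominant seventh chord on F = scale degree 5 → V7.
Bb: major triad on Bb = scale degree 1 → I.

I - vi - ii6 - V7 - I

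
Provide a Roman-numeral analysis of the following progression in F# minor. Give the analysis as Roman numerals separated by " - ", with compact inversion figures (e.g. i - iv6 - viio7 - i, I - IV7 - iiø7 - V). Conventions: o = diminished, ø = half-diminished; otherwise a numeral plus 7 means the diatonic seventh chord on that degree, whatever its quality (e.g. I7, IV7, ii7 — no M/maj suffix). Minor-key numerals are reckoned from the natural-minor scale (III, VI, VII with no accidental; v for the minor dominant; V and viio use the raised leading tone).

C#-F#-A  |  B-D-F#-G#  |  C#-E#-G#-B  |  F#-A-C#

i64 - iiø65 - V7 - i

C#-F#-A has root F#, degree 1 in F# minor, so i64.
B-D-F#-G#: half-diminished seventh chord on G# = scale degree 2 → iiø65.
C#-E#-G#-B has root C#, degree 5 in F# minor, so V7.
F#-A-C#: root F# is the tonic; minor triad there is i.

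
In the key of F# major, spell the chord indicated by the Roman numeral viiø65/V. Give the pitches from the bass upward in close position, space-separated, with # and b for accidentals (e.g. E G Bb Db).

D# F# A# B#

viiø65/V is a secondary leading-tone chord. The target V is C# in F# major; the applied chord is rooted a semitone below, on B#.
Building a half-diminished seventh chord on B# gives B#-D#-F#-A#.
The figured bass 65 indicates first inversion, placing the third (D#) in the bass: D#-F#-A#-B#.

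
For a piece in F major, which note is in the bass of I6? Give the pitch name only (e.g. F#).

I in F major has root F; the chord is F-A-C.
The figure 6 means first inversion — the third is in the bass.

A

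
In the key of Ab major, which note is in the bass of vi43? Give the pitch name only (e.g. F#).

C

vi in Ab major has root F; the chord is F-Ab-C-Eb.
The figure 43 means second inversion — the fifth is in the bass.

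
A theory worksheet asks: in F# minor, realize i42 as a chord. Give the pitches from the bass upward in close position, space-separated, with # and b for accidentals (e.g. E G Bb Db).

The numeral's case and figure indicate a minor seventh chord. In F# minor its root, the first degree, is F#.
That chord is spelled F#-A-C#-E.
With the 42 figure the chord is in third inversion; from the bass E upward in close position it reads E-F#-A-C#.

E F# A C#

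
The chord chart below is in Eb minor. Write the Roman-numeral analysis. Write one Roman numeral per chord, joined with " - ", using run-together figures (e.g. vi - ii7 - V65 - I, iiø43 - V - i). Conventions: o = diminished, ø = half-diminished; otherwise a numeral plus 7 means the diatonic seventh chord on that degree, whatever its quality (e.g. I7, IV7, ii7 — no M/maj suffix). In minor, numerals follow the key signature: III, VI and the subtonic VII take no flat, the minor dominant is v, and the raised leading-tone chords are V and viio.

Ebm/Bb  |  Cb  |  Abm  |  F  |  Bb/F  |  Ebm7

Ebm/Bb: minor triad on Eb = scale degree 1 → i64.
Cb has root Cb, degree 6 in Eb minor, so VI.
Abm: minor triad on Ab = scale degree 4 → iv.
F is the secondary dominant of V (major triad on F): V/V.
Bb/F: major triad on Bb = scale degree 5 → V64.
Ebm7: minor seventh chord on Eb = scale degree 1 → i7.

i64 - VI - iv - V/V - V64 - i7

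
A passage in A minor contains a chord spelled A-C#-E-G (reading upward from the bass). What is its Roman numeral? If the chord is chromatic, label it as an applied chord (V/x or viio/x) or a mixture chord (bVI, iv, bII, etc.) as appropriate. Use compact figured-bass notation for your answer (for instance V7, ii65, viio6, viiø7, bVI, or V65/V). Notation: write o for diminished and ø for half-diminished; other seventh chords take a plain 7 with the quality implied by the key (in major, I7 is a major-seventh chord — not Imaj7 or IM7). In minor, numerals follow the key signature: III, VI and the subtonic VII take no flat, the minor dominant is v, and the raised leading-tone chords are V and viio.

V7/iv

Stacked in thirds the chord is A-C#-E-G: a dominant seventh chord on A.
A is not a diatonic chord root with this quality in A minor, but it lies a perfect fifth above D (iv), so the chord functions as an applied dominant of iv.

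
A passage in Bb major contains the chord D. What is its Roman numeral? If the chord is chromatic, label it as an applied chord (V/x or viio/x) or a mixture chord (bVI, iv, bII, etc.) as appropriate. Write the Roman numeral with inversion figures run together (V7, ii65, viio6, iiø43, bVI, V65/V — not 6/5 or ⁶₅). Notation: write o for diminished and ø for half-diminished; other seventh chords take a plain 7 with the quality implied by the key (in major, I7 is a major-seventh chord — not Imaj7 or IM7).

V/vi

Stacked in thirds the chord is D-F#-A: a major triad on D.
D is not a diatonic chord root with this quality in Bb major, but it lies a perfect fifth above G (vi), so the chord functions as an applied dominant of vi.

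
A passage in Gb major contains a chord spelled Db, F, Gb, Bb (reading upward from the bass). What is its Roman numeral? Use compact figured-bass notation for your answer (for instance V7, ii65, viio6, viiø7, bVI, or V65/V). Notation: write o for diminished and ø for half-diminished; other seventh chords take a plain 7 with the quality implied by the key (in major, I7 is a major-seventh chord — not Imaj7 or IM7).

I43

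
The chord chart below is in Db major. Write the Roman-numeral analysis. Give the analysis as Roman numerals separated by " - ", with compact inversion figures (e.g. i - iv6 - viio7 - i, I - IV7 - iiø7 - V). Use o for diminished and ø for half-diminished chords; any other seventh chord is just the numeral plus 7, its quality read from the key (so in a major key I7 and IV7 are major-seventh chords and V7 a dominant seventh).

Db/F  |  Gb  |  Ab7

Db/F: major triad on Db = scale degree 1 → I6.
Gb has root Gb, degree 4 in Db major, so IV.
Ab7 has root Ab, degree 5 in Db major, so V7.

I6 - IV - V7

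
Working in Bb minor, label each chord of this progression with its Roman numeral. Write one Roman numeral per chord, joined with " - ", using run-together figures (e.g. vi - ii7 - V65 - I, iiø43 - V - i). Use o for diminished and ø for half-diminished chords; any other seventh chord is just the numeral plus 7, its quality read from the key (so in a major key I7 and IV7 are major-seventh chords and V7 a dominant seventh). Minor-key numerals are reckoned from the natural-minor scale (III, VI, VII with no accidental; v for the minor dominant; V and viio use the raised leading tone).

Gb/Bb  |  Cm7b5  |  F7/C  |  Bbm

VI6 - iiø7 - V43 - i

Gb/Bb: major triad on Gb = scale degree 6 → VI6.
Cm7b5 has root C, degree 2 in Bb minor, so iiø7.
F7/C: dominant seventh chord on F = scale degree 5 → V43.
Bbm: root Bb is the tonic; minor triad there is i.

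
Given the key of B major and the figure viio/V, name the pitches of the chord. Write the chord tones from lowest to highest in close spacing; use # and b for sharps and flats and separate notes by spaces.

The slash marks an applied leading-tone chord: viio of V. In B major, V is F#, so the leading tone to it is E#, a half step below.
Building a diminished triad on E# gives E#-G#-B.

E# G# B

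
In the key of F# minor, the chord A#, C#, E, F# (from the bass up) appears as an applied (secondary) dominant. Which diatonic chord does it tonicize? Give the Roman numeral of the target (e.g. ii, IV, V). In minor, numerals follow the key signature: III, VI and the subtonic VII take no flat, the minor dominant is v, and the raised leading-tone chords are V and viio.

iv

The chord is a dominant seventh chord on F#.
A dominant resolves down a perfect fifth: F# → B. In F# minor, B is scale degree 4, i.e. iv.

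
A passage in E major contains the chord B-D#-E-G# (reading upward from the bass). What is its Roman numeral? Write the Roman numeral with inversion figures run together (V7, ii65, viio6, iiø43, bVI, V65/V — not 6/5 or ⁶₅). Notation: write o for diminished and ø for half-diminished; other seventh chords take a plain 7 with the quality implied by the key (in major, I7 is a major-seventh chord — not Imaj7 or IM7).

The pitches E-G#-B-D# form a major seventh chord rooted on E.
E is scale degree 1 in E major, and a major seventh chord on that degree is written I7.
With B in the bass the chord is in second inversion, so the figured bass is 43.

I43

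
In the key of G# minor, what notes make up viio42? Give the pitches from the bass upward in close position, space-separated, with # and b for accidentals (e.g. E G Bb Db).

In G# minor, the leading-tone chord is built on the raised seventh degree, F##.
That chord is spelled F##-A#-C#-E.
With the 42 figure the chord is in third inversion; from the bass E upward in close position it reads E-F##-A#-C#.

E F## A# C#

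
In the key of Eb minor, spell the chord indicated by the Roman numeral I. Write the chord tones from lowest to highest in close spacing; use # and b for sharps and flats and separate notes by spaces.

Eb G Bb

I is the major tonic (Picardy third), borrowed from the parallel major. In Eb minor that root is Eb.
So the chord is Eb-G-Bb.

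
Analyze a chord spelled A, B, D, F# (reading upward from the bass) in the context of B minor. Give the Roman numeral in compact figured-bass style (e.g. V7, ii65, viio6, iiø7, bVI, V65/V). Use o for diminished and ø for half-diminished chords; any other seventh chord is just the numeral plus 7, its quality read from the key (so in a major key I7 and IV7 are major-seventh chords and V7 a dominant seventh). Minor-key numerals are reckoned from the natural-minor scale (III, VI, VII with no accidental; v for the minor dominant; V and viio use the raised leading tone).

The pitches B-D-F#-A form a minor seventh chord rooted on B.
B is scale degree 1 in B minor, and a minor seventh chord on that degree is written i7.
With A in the bass the chord is in third inversion, so the figured bass is 42.

i42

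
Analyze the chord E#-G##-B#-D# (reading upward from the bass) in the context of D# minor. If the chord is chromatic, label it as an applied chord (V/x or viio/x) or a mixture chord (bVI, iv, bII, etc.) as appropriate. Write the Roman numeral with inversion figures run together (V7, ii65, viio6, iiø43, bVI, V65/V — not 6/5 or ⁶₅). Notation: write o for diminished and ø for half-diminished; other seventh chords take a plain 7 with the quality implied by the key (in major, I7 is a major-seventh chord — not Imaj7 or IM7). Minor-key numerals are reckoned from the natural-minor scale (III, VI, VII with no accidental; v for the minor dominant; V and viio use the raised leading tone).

V7/V

The pitches E#-G##-B#-D# form a dominant seventh chord rooted on E#.
E# is not a diatonic chord root with this quality in D# minor, but it lies a perfect fifth above A# (V), so the chord functions as an applied dominant of V.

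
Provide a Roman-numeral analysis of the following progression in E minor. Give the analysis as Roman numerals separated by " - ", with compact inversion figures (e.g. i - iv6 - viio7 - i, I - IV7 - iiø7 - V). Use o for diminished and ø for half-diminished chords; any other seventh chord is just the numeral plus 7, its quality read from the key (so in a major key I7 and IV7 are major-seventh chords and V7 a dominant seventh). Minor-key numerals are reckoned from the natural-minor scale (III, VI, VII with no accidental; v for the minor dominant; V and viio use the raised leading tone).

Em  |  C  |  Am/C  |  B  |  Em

i - VI - iv6 - V - i

Em: root E is the tonic; minor triad there is i.
C: major triad on C = scale degree 6 → VI.
Am/C has root A, degree 4 in E minor, so iv6.
B has root B, degree 5 in E minor, so V.
Em: minor triad on E = scale degree 1 → i.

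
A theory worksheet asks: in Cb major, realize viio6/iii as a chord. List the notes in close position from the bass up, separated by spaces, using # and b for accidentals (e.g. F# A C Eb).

viio6/iii is a secondary leading-tone chord. The target iii is Eb in Cb major; the applied chord is rooted a semitone below, on D.
Building a diminished triad on D gives D-F-Ab.
The figured bass 6 indicates first inversion, placing the third (F) in the bass: F-Ab-D.

F Ab D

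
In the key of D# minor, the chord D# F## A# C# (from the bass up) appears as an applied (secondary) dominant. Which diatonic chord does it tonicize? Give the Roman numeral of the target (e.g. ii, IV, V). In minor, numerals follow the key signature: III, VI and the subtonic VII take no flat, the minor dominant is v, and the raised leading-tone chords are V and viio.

iv

The chord is a dominant seventh chord on D#.
A dominant resolves down a perfect fifth: D# → G#. In D# minor, G# is scale degree 4, i.e. iv.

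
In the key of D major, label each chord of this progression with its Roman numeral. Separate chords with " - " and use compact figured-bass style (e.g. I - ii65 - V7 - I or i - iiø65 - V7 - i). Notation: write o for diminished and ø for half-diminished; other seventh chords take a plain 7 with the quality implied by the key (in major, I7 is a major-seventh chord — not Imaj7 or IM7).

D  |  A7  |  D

I - V7 - I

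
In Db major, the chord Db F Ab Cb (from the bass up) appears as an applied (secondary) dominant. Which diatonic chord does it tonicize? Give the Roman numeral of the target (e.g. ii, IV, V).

IV

The chord is a dominant seventh chord on Db.
A dominant resolves down a perfect fifth: Db → Gb. In Db major, Gb is scale degree 4, i.e. IV.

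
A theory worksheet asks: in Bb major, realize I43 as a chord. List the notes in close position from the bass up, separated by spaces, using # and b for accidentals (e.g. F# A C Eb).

F A Bb D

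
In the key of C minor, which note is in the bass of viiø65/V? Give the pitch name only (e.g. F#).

The applied chord viiø65/V is rooted on F#: F#-A-C-E.
The figure 65 means first inversion — the third is in the bass.

A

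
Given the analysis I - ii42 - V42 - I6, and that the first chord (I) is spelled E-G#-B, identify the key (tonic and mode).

The chord E is a major triad rooted on E; its label is I.
If E is scale degree 1 and the mode makes that degree carry a major triad, the tonic is E and the mode is major.

E major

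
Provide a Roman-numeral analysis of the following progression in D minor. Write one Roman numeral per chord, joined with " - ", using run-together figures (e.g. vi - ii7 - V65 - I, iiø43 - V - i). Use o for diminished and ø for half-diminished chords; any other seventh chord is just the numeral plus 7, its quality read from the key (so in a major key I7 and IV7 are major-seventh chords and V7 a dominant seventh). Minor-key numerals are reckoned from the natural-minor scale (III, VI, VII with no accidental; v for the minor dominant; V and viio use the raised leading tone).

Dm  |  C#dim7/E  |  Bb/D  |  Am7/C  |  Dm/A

i - viio65 - VI6 - v65 - i64

Dm has root D, degree 1 in D minor, so i.
C#dim7/E has root C#, degree 7 in D minor, so viio65.
Bb/D: root Bb is the submediant; major triad there is VI6.
Am7/C: minor seventh chord on A = scale degree 5 → v65.
Dm/A: minor triad on D = scale degree 1 → i64.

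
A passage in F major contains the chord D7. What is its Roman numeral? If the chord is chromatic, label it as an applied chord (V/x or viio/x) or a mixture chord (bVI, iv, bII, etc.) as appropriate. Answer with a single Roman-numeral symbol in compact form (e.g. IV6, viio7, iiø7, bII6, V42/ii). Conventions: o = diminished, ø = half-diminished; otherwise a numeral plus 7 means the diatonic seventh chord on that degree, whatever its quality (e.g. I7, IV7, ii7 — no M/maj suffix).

The pitches D-F#-A-C form a dominant seventh chord rooted on D.
D is not a diatonic chord root with this quality in F major, but it lies a perfect fifth above G (ii), so the chord functions as an applied dominant of ii.

V7/ii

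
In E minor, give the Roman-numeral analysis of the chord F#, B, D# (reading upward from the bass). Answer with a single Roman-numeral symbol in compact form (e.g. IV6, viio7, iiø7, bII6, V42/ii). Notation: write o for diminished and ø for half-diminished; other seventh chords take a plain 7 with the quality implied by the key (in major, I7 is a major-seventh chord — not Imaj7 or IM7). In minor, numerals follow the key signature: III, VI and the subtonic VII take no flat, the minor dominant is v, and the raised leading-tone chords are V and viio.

Stacked in thirds the chord is B-D#-F#: a major triad on B.
In E minor, B is the dominant; the diatonic major triad there is V.
With F# in the bass the chord is in second inversion, so the figured bass is 64.

V64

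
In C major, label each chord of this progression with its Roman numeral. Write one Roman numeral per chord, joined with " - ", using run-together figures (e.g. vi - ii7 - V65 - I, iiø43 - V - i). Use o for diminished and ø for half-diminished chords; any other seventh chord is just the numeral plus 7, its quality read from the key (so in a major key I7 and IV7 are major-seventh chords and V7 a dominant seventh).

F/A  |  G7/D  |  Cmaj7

IV6 - V43 - I7

F/A: root F is the subdominant; major triad there is IV6.
G7/D: root G is the dominant; dominant seventh chord there is V43.
Cmaj7 has root C, degree 1 in C major, so I7.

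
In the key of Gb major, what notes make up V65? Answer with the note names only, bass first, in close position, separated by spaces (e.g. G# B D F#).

F Ab Cb Db

The numeral's case and figure indicate a dominant seventh chord. In Gb major its root, the fifth degree, is Db.
Stacking thirds from Db gives Db-F-Ab-Cb.
With the 65 figure the chord is in first inversion; from the bass F upward in close position it reads F-Ab-Cb-Db.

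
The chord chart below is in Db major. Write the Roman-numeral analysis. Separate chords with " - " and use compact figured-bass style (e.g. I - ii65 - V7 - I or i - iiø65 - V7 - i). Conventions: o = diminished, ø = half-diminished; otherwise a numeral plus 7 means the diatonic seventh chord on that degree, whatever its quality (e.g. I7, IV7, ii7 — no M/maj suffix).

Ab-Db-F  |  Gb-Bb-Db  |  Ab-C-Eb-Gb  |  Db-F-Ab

I64 - IV - V7 - I

Ab-Db-F has root Db, degree 1 in Db major, so I64.
Gb-Bb-Db has root Gb, degree 4 in Db major, so IV.
Ab-C-Eb-Gb has root Ab, degree 5 in Db major, so V7.
Db-F-Ab: major triad on Db = scale degree 1 → I.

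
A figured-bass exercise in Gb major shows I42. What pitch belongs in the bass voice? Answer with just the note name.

F

I in Gb major has root Gb; the chord is Gb-Bb-Db-F.
The figure 42 means third inversion — the seventh is in the bass.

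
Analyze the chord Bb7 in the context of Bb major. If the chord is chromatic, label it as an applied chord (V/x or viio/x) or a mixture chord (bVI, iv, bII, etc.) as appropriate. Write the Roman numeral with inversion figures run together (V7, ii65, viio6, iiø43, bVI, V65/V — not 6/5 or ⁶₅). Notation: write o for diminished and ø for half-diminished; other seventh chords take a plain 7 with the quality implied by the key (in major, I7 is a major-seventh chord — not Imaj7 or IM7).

V7/IV

The pitches Bb-D-F-Ab form a dominant seventh chord rooted on Bb.
Bb is not a diatonic chord root with this quality in Bb major, but it lies a perfect fifth above Eb (IV), so the chord functions as an applied dominant of IV.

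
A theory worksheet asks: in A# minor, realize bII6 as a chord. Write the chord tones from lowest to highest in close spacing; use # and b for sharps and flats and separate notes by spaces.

D# F# B

bII6 is the Neapolitan sixth — a major triad on the lowered second degree, here in its customary first inversion. In A# minor that root is B.
So the chord is B-D#-F#.
The figured bass 6 indicates first inversion, placing the third (D#) in the bass: D#-F#-B.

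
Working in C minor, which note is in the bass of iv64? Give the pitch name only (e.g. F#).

iv in C minor has root F; the chord is F-Ab-C.
The figure 64 means second inversion — the fifth is in the bass.

C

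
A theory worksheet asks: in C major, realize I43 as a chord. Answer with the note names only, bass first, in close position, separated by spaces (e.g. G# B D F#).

G B C E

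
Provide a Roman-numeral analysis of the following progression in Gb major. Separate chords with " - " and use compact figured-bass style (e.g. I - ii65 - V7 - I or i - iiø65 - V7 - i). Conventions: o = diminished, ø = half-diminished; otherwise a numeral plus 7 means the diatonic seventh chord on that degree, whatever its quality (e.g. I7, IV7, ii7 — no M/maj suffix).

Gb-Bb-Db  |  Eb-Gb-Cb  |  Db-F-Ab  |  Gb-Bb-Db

I - IV6 - V - I

Gb-Bb-Db: root Gb is the tonic; major triad there is I.
Eb-Gb-Cb: root Cb is the subdominant; major triad there is IV6.
Db-F-Ab: root Db is the dominant; major triad there is V.
Gb-Bb-Db has root Gb, degree 1 in Gb major, so I.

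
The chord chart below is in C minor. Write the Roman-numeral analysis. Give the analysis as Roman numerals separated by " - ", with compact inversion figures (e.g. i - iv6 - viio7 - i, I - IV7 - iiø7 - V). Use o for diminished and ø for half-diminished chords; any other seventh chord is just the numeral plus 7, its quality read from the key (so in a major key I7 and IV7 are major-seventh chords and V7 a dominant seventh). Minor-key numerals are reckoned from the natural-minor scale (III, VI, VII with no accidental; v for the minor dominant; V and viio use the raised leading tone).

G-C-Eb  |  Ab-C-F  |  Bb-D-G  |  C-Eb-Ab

i64 - iv6 - v6 - VI6

G-C-Eb has root C, degree 1 in C minor, so i64.
Ab-C-F has root F, degree 4 in C minor, so iv6.
Bb-D-G has root G, degree 5 in C minor, so v6.
C-Eb-Ab: root Ab is the submediant; major triad there is VI6.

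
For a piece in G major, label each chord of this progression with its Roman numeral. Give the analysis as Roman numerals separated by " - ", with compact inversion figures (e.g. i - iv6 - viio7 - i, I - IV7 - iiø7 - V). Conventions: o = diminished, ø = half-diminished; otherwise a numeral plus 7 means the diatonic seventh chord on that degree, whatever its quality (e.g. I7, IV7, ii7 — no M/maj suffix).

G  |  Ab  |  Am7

G: root G is the tonic; major triad there is I.
Ab: major triad on Ab — chromatic; Ab is the lowered second degree, so this is the Neapolitan chord, bII.
Am7: minor seventh chord on A = scale degree 2 → ii7.

I - bII - ii7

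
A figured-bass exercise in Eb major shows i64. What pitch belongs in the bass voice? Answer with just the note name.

i in Eb major has root Eb; the chord is Eb-Gb-Bb.
The figure 64 means second inversion — the fifth is in the bass.

Bb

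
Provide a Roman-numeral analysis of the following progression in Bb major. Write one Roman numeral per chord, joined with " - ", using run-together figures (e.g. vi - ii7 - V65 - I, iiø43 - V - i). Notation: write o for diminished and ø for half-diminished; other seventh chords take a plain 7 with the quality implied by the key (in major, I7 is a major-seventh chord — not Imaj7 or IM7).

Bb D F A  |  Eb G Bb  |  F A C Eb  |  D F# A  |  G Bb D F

Bb-D-F-A: root Bb is the tonic; major seventh chord there is I7.
Eb-G-Bb: major triad on Eb = scale degree 4 → IV.
F-A-C-Eb: dominant seventh chord on F = scale degree 5 → V7.
D-F#-A: a major triad on D, the applied dominant of vi → V/vi.
G-Bb-D-F: minor seventh chord on G = scale degree 6 → vi7.

I7 - IV - V7 - V/vi - vi7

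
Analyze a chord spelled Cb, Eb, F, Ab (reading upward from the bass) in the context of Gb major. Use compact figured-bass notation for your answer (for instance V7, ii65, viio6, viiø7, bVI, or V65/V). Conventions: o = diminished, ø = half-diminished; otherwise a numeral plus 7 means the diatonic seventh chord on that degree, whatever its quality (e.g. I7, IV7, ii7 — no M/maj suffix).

viiø43

The pitches F-Ab-Cb-Eb form a half-diminished seventh chord rooted on F.
F is scale degree 7 in Gb major, and a half-diminished seventh chord on that degree is written viiø7.
With Cb in the bass the chord is in second inversion, so the figured bass is 43.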